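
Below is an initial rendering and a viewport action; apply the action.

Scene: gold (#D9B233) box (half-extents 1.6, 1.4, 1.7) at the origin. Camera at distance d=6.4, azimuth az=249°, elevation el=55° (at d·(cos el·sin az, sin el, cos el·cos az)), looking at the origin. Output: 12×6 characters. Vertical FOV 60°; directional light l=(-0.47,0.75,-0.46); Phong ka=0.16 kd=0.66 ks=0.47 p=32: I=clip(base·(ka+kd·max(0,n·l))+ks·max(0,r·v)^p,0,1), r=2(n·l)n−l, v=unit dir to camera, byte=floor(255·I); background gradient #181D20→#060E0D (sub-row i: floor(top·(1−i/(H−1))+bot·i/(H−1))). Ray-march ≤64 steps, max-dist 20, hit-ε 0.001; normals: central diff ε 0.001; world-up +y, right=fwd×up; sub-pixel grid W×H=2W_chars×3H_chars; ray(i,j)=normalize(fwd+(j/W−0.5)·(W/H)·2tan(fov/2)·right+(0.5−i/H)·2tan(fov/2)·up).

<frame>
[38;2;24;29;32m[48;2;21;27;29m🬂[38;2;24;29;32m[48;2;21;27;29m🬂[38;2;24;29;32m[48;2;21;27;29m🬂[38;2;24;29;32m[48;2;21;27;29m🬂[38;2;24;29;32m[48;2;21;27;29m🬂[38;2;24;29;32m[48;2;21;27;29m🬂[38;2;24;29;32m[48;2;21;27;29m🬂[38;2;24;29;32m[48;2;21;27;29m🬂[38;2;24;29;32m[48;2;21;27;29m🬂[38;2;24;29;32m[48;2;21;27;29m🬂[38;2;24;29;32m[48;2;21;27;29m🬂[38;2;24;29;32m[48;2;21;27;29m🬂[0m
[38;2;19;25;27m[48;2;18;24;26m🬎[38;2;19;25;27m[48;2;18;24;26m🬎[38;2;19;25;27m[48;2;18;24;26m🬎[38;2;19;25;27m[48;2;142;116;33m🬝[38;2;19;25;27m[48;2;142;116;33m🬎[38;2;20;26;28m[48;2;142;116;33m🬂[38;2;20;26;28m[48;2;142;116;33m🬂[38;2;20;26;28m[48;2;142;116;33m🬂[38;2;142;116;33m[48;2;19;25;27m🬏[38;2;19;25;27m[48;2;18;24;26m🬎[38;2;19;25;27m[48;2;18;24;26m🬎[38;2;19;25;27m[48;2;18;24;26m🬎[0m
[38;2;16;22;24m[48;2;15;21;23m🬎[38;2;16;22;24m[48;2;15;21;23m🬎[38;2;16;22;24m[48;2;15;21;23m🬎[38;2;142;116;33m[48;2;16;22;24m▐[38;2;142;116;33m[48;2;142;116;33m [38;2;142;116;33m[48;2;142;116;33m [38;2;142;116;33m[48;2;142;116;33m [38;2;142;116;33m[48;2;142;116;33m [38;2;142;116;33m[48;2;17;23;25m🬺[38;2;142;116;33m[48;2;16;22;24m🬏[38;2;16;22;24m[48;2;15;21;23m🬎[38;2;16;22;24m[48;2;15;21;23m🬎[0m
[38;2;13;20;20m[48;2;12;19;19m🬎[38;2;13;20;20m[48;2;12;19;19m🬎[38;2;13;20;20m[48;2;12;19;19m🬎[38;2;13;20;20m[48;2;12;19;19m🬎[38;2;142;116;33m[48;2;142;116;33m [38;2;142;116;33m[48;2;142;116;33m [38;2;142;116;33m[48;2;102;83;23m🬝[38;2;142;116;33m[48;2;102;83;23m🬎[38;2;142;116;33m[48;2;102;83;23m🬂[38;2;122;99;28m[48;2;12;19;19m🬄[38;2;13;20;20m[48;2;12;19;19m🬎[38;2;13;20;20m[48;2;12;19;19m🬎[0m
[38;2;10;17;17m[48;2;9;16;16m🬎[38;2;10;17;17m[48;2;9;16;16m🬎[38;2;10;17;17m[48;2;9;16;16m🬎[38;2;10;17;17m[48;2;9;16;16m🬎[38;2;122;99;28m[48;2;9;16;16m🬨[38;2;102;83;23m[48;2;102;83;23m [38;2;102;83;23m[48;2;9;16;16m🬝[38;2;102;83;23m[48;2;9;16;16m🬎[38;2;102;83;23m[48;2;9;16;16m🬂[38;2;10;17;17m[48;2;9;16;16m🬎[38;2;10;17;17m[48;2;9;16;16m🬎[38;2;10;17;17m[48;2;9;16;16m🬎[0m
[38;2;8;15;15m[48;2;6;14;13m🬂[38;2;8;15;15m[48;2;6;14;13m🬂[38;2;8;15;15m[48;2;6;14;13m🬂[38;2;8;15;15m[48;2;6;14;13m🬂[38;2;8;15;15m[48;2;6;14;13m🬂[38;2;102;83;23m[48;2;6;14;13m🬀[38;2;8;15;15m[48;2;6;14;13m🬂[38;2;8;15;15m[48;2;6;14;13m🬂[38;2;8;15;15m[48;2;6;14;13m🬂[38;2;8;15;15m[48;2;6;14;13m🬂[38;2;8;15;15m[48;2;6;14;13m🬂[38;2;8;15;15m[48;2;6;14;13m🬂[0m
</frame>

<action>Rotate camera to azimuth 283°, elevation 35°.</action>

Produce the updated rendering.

<frame>
[38;2;24;29;32m[48;2;21;27;29m🬂[38;2;24;29;32m[48;2;21;27;29m🬂[38;2;24;29;32m[48;2;21;27;29m🬂[38;2;24;29;32m[48;2;21;27;29m🬂[38;2;24;29;32m[48;2;21;27;29m🬂[38;2;24;29;32m[48;2;21;27;29m🬂[38;2;24;29;32m[48;2;21;27;29m🬂[38;2;24;29;32m[48;2;21;27;29m🬂[38;2;24;29;32m[48;2;21;27;29m🬂[38;2;24;29;32m[48;2;21;27;29m🬂[38;2;24;29;32m[48;2;21;27;29m🬂[38;2;24;29;32m[48;2;21;27;29m🬂[0m
[38;2;19;25;27m[48;2;18;24;26m🬎[38;2;19;25;27m[48;2;18;24;26m🬎[38;2;19;25;27m[48;2;18;24;26m🬎[38;2;19;25;27m[48;2;18;24;26m🬎[38;2;19;25;27m[48;2;142;116;33m🬝[38;2;19;25;27m[48;2;142;116;33m🬎[38;2;19;25;27m[48;2;142;116;33m🬎[38;2;19;25;27m[48;2;142;116;33m🬎[38;2;142;116;33m[48;2;19;25;27m🬏[38;2;19;25;27m[48;2;18;24;26m🬎[38;2;19;25;27m[48;2;18;24;26m🬎[38;2;19;25;27m[48;2;18;24;26m🬎[0m
[38;2;16;22;24m[48;2;15;21;23m🬎[38;2;16;22;24m[48;2;15;21;23m🬎[38;2;16;22;24m[48;2;15;21;23m🬎[38;2;17;23;25m[48;2;126;102;29m🬀[38;2;142;116;33m[48;2;102;83;23m🬎[38;2;142;116;33m[48;2;151;124;35m🬬[38;2;142;116;33m[48;2;142;116;33m [38;2;142;116;33m[48;2;142;116;33m [38;2;142;116;33m[48;2;16;22;24m▌[38;2;16;22;24m[48;2;15;21;23m🬎[38;2;16;22;24m[48;2;15;21;23m🬎[38;2;16;22;24m[48;2;15;21;23m🬎[0m
[38;2;13;20;20m[48;2;12;19;19m🬎[38;2;13;20;20m[48;2;12;19;19m🬎[38;2;13;20;20m[48;2;12;19;19m🬎[38;2;102;83;23m[48;2;12;19;19m🬬[38;2;102;83;23m[48;2;102;83;23m [38;2;102;83;23m[48;2;102;83;23m [38;2;102;83;23m[48;2;102;83;23m [38;2;102;83;23m[48;2;102;83;23m [38;2;102;83;23m[48;2;12;19;19m🬕[38;2;13;20;20m[48;2;12;19;19m🬎[38;2;13;20;20m[48;2;12;19;19m🬎[38;2;13;20;20m[48;2;12;19;19m🬎[0m
[38;2;10;17;17m[48;2;9;16;16m🬎[38;2;10;17;17m[48;2;9;16;16m🬎[38;2;10;17;17m[48;2;9;16;16m🬎[38;2;102;83;23m[48;2;9;16;16m🬉[38;2;102;83;23m[48;2;9;16;16m🬎[38;2;102;83;23m[48;2;102;83;23m [38;2;102;83;23m[48;2;102;83;23m [38;2;102;83;23m[48;2;102;83;23m [38;2;102;83;23m[48;2;9;16;16m🬄[38;2;10;17;17m[48;2;9;16;16m🬎[38;2;10;17;17m[48;2;9;16;16m🬎[38;2;10;17;17m[48;2;9;16;16m🬎[0m
[38;2;8;15;15m[48;2;6;14;13m🬂[38;2;8;15;15m[48;2;6;14;13m🬂[38;2;8;15;15m[48;2;6;14;13m🬂[38;2;8;15;15m[48;2;6;14;13m🬂[38;2;8;15;15m[48;2;6;14;13m🬂[38;2;8;15;15m[48;2;6;14;13m🬂[38;2;8;15;15m[48;2;6;14;13m🬂[38;2;102;83;23m[48;2;6;14;13m🬁[38;2;8;15;15m[48;2;6;14;13m🬂[38;2;8;15;15m[48;2;6;14;13m🬂[38;2;8;15;15m[48;2;6;14;13m🬂[38;2;8;15;15m[48;2;6;14;13m🬂[0m
</frame>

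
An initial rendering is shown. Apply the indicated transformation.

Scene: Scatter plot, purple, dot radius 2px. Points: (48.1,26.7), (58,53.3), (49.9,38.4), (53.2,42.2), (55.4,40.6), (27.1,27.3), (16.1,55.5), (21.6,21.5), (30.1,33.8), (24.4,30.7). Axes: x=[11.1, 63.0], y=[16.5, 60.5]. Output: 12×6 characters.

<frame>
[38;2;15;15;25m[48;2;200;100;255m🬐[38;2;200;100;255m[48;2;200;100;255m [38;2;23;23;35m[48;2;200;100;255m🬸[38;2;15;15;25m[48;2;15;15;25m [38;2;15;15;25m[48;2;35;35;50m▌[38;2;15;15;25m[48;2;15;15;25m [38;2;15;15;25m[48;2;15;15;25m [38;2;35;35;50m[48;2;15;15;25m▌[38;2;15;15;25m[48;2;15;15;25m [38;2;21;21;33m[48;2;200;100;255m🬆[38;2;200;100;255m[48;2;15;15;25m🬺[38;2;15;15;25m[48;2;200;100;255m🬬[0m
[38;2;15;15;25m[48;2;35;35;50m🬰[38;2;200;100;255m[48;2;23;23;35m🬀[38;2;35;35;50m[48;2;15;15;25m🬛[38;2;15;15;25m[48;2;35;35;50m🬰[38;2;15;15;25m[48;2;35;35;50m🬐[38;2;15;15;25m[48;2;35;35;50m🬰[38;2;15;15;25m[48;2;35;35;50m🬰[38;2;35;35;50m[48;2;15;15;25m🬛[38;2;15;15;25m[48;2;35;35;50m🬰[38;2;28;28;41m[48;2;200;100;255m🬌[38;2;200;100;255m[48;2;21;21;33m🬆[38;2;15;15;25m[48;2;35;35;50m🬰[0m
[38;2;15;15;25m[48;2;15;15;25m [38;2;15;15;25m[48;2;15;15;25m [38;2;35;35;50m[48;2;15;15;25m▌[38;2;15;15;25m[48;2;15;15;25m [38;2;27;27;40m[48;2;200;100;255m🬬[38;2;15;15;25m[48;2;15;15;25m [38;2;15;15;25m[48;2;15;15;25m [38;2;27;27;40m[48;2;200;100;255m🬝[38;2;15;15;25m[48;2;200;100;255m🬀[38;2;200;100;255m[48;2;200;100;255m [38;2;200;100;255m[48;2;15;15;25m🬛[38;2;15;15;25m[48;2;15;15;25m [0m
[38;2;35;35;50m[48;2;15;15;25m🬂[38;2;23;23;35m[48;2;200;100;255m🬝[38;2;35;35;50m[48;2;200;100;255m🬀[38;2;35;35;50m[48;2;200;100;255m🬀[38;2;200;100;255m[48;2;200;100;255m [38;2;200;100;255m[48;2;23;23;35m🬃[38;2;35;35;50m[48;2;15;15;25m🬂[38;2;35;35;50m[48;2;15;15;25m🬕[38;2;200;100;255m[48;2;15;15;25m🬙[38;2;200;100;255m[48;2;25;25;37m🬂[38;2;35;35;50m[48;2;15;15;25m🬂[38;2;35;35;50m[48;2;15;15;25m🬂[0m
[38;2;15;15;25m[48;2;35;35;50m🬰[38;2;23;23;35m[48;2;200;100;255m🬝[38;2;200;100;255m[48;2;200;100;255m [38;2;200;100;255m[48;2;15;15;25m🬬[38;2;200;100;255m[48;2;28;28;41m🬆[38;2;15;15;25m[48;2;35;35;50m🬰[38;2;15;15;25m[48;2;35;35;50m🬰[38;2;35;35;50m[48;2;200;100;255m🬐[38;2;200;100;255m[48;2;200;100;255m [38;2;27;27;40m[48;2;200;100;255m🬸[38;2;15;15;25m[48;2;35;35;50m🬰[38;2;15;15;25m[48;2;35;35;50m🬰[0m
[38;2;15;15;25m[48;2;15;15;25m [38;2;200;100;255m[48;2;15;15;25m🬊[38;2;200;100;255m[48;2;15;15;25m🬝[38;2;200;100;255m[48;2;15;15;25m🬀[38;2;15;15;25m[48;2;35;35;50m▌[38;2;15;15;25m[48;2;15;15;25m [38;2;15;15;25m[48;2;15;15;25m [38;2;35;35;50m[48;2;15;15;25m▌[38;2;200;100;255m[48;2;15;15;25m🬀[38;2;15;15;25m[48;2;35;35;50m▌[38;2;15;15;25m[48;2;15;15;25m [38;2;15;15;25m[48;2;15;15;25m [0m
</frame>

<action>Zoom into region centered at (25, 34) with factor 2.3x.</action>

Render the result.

<frame>
[38;2;15;15;25m[48;2;15;15;25m [38;2;15;15;25m[48;2;15;15;25m [38;2;35;35;50m[48;2;15;15;25m▌[38;2;15;15;25m[48;2;15;15;25m [38;2;15;15;25m[48;2;35;35;50m▌[38;2;15;15;25m[48;2;15;15;25m [38;2;15;15;25m[48;2;15;15;25m [38;2;35;35;50m[48;2;15;15;25m▌[38;2;15;15;25m[48;2;15;15;25m [38;2;15;15;25m[48;2;35;35;50m▌[38;2;15;15;25m[48;2;15;15;25m [38;2;15;15;25m[48;2;15;15;25m [0m
[38;2;15;15;25m[48;2;35;35;50m🬰[38;2;15;15;25m[48;2;35;35;50m🬰[38;2;35;35;50m[48;2;15;15;25m🬛[38;2;15;15;25m[48;2;35;35;50m🬰[38;2;15;15;25m[48;2;35;35;50m🬐[38;2;15;15;25m[48;2;35;35;50m🬰[38;2;15;15;25m[48;2;35;35;50m🬰[38;2;35;35;50m[48;2;15;15;25m🬛[38;2;15;15;25m[48;2;35;35;50m🬰[38;2;15;15;25m[48;2;35;35;50m🬐[38;2;15;15;25m[48;2;35;35;50m🬰[38;2;15;15;25m[48;2;35;35;50m🬰[0m
[38;2;15;15;25m[48;2;15;15;25m [38;2;15;15;25m[48;2;15;15;25m [38;2;35;35;50m[48;2;15;15;25m▌[38;2;15;15;25m[48;2;15;15;25m [38;2;15;15;25m[48;2;35;35;50m▌[38;2;15;15;25m[48;2;15;15;25m [38;2;15;15;25m[48;2;15;15;25m [38;2;28;28;41m[48;2;200;100;255m🬆[38;2;200;100;255m[48;2;15;15;25m🬺[38;2;27;27;40m[48;2;200;100;255m🬬[38;2;15;15;25m[48;2;15;15;25m [38;2;15;15;25m[48;2;15;15;25m [0m
[38;2;35;35;50m[48;2;15;15;25m🬂[38;2;35;35;50m[48;2;15;15;25m🬂[38;2;35;35;50m[48;2;15;15;25m🬕[38;2;35;35;50m[48;2;15;15;25m🬂[38;2;28;28;41m[48;2;200;100;255m🬆[38;2;200;100;255m[48;2;35;35;50m🬺[38;2;23;23;35m[48;2;200;100;255m🬬[38;2;200;100;255m[48;2;27;27;40m🬁[38;2;200;100;255m[48;2;15;15;25m🬆[38;2;35;35;50m[48;2;15;15;25m🬨[38;2;35;35;50m[48;2;15;15;25m🬂[38;2;35;35;50m[48;2;15;15;25m🬂[0m
[38;2;15;15;25m[48;2;35;35;50m🬰[38;2;15;15;25m[48;2;35;35;50m🬰[38;2;35;35;50m[48;2;15;15;25m🬛[38;2;15;15;25m[48;2;35;35;50m🬰[38;2;27;27;40m[48;2;200;100;255m🬺[38;2;200;100;255m[48;2;25;25;37m🬥[38;2;15;15;25m[48;2;200;100;255m🬀[38;2;28;28;41m[48;2;200;100;255m🬊[38;2;15;15;25m[48;2;35;35;50m🬰[38;2;15;15;25m[48;2;35;35;50m🬐[38;2;15;15;25m[48;2;35;35;50m🬰[38;2;15;15;25m[48;2;35;35;50m🬰[0m
[38;2;15;15;25m[48;2;15;15;25m [38;2;15;15;25m[48;2;15;15;25m [38;2;35;35;50m[48;2;15;15;25m▌[38;2;15;15;25m[48;2;15;15;25m [38;2;15;15;25m[48;2;35;35;50m▌[38;2;15;15;25m[48;2;15;15;25m [38;2;200;100;255m[48;2;15;15;25m🬊[38;2;200;100;255m[48;2;23;23;35m🬀[38;2;15;15;25m[48;2;15;15;25m [38;2;15;15;25m[48;2;35;35;50m▌[38;2;15;15;25m[48;2;15;15;25m [38;2;15;15;25m[48;2;15;15;25m [0m
</frame>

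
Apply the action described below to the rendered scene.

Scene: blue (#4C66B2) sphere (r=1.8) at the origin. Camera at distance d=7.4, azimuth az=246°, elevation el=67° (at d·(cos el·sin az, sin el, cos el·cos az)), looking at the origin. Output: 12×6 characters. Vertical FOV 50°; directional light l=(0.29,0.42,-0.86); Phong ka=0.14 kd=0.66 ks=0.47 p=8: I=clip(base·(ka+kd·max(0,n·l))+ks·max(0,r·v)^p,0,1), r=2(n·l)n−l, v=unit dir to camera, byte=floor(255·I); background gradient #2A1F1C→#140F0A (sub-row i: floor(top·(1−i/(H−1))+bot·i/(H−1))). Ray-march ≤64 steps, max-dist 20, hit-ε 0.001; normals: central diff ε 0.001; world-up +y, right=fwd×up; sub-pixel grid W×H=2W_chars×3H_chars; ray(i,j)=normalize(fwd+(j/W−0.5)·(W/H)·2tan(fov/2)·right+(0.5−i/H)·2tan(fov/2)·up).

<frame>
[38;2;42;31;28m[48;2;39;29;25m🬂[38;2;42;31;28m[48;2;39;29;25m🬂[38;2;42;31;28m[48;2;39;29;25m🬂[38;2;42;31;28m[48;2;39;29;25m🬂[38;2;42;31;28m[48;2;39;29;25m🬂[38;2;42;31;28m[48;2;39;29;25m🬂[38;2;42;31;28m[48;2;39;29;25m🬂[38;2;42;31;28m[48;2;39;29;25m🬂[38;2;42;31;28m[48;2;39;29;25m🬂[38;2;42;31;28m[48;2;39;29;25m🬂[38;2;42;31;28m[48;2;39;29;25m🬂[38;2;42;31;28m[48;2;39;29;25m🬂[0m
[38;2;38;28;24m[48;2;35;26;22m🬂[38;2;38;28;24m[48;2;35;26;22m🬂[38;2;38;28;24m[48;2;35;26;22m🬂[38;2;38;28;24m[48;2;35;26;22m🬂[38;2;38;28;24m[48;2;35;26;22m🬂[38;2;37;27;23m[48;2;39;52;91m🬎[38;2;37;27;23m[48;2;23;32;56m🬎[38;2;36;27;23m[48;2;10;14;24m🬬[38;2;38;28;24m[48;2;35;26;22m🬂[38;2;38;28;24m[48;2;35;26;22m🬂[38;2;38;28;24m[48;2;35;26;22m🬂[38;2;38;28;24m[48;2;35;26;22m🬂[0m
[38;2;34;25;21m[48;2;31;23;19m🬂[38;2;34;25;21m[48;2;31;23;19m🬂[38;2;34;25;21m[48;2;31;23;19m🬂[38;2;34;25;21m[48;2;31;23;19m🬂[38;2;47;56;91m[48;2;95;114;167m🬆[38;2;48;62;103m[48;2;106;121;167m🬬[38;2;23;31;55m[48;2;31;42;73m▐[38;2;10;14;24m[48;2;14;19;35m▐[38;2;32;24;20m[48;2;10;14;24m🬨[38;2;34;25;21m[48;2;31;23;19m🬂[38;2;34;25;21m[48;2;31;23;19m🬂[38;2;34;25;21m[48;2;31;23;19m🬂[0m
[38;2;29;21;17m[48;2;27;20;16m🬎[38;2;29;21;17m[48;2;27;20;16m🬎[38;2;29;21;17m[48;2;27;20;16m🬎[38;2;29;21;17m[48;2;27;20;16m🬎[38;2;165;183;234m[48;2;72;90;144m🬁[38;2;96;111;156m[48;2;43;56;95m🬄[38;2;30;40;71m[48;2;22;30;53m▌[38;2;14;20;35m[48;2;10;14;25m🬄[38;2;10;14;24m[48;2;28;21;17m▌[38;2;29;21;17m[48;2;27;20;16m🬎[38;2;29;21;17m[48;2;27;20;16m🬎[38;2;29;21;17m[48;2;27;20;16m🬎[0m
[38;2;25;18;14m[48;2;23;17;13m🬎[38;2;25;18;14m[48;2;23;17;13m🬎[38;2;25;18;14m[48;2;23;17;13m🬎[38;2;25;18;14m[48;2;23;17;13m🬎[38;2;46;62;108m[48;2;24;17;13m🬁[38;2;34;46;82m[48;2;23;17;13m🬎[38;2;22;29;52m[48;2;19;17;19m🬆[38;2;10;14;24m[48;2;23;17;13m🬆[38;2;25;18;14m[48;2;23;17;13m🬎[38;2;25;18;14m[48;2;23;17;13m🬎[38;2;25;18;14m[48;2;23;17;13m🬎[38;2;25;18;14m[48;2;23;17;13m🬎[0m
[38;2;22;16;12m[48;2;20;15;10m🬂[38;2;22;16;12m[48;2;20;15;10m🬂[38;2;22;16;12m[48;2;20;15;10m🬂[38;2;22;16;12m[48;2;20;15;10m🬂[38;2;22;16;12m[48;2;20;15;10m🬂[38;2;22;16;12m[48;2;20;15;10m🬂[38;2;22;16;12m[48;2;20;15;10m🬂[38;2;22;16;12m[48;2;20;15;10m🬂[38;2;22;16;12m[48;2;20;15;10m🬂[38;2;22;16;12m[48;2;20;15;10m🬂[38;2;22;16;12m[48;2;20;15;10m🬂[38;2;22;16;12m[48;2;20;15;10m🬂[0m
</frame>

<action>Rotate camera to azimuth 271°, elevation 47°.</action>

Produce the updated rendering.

<frame>
[38;2;42;31;28m[48;2;39;29;25m🬂[38;2;42;31;28m[48;2;39;29;25m🬂[38;2;42;31;28m[48;2;39;29;25m🬂[38;2;42;31;28m[48;2;39;29;25m🬂[38;2;42;31;28m[48;2;39;29;25m🬂[38;2;42;31;28m[48;2;39;29;25m🬂[38;2;42;31;28m[48;2;39;29;25m🬂[38;2;42;31;28m[48;2;39;29;25m🬂[38;2;42;31;28m[48;2;39;29;25m🬂[38;2;42;31;28m[48;2;39;29;25m🬂[38;2;42;31;28m[48;2;39;29;25m🬂[38;2;42;31;28m[48;2;39;29;25m🬂[0m
[38;2;38;28;24m[48;2;35;26;22m🬂[38;2;38;28;24m[48;2;35;26;22m🬂[38;2;38;28;24m[48;2;35;26;22m🬂[38;2;38;28;24m[48;2;35;26;22m🬂[38;2;38;28;24m[48;2;35;26;22m🬂[38;2;37;27;23m[48;2;47;62;105m🬎[38;2;37;27;23m[48;2;28;37;66m🬎[38;2;36;27;23m[48;2;16;22;38m🬬[38;2;38;28;24m[48;2;35;26;22m🬂[38;2;38;28;24m[48;2;35;26;22m🬂[38;2;38;28;24m[48;2;35;26;22m🬂[38;2;38;28;24m[48;2;35;26;22m🬂[0m
[38;2;34;25;21m[48;2;31;23;19m🬂[38;2;34;25;21m[48;2;31;23;19m🬂[38;2;34;25;21m[48;2;31;23;19m🬂[38;2;34;25;21m[48;2;31;23;19m🬂[38;2;52;56;82m[48;2;117;133;180m🬄[38;2;95;109;149m[48;2;42;53;84m🬄[38;2;23;31;56m[48;2;15;21;37m🬆[38;2;12;17;30m[48;2;10;14;24m🬀[38;2;32;24;20m[48;2;10;14;24m🬨[38;2;34;25;21m[48;2;31;23;19m🬂[38;2;34;25;21m[48;2;31;23;19m🬂[38;2;34;25;21m[48;2;31;23;19m🬂[0m
[38;2;29;21;17m[48;2;27;20;16m🬎[38;2;29;21;17m[48;2;27;20;16m🬎[38;2;29;21;17m[48;2;27;20;16m🬎[38;2;29;21;17m[48;2;27;20;16m🬎[38;2;66;80;121m[48;2;35;47;81m🬂[38;2;29;39;66m[48;2;18;24;43m🬄[38;2;15;20;36m[48;2;10;14;24m🬀[38;2;10;14;24m[48;2;10;14;24m [38;2;10;14;24m[48;2;28;21;17m▌[38;2;29;21;17m[48;2;27;20;16m🬎[38;2;29;21;17m[48;2;27;20;16m🬎[38;2;29;21;17m[48;2;27;20;16m🬎[0m
[38;2;25;18;14m[48;2;23;17;13m🬎[38;2;25;18;14m[48;2;23;17;13m🬎[38;2;25;18;14m[48;2;23;17;13m🬎[38;2;25;18;14m[48;2;23;17;13m🬎[38;2;23;31;54m[48;2;24;17;13m🬁[38;2;11;15;27m[48;2;23;17;13m🬎[38;2;10;14;24m[48;2;23;17;13m🬎[38;2;10;14;24m[48;2;23;17;13m🬆[38;2;25;18;14m[48;2;23;17;13m🬎[38;2;25;18;14m[48;2;23;17;13m🬎[38;2;25;18;14m[48;2;23;17;13m🬎[38;2;25;18;14m[48;2;23;17;13m🬎[0m
[38;2;22;16;12m[48;2;20;15;10m🬂[38;2;22;16;12m[48;2;20;15;10m🬂[38;2;22;16;12m[48;2;20;15;10m🬂[38;2;22;16;12m[48;2;20;15;10m🬂[38;2;22;16;12m[48;2;20;15;10m🬂[38;2;22;16;12m[48;2;20;15;10m🬂[38;2;22;16;12m[48;2;20;15;10m🬂[38;2;22;16;12m[48;2;20;15;10m🬂[38;2;22;16;12m[48;2;20;15;10m🬂[38;2;22;16;12m[48;2;20;15;10m🬂[38;2;22;16;12m[48;2;20;15;10m🬂[38;2;22;16;12m[48;2;20;15;10m🬂[0m
</frame>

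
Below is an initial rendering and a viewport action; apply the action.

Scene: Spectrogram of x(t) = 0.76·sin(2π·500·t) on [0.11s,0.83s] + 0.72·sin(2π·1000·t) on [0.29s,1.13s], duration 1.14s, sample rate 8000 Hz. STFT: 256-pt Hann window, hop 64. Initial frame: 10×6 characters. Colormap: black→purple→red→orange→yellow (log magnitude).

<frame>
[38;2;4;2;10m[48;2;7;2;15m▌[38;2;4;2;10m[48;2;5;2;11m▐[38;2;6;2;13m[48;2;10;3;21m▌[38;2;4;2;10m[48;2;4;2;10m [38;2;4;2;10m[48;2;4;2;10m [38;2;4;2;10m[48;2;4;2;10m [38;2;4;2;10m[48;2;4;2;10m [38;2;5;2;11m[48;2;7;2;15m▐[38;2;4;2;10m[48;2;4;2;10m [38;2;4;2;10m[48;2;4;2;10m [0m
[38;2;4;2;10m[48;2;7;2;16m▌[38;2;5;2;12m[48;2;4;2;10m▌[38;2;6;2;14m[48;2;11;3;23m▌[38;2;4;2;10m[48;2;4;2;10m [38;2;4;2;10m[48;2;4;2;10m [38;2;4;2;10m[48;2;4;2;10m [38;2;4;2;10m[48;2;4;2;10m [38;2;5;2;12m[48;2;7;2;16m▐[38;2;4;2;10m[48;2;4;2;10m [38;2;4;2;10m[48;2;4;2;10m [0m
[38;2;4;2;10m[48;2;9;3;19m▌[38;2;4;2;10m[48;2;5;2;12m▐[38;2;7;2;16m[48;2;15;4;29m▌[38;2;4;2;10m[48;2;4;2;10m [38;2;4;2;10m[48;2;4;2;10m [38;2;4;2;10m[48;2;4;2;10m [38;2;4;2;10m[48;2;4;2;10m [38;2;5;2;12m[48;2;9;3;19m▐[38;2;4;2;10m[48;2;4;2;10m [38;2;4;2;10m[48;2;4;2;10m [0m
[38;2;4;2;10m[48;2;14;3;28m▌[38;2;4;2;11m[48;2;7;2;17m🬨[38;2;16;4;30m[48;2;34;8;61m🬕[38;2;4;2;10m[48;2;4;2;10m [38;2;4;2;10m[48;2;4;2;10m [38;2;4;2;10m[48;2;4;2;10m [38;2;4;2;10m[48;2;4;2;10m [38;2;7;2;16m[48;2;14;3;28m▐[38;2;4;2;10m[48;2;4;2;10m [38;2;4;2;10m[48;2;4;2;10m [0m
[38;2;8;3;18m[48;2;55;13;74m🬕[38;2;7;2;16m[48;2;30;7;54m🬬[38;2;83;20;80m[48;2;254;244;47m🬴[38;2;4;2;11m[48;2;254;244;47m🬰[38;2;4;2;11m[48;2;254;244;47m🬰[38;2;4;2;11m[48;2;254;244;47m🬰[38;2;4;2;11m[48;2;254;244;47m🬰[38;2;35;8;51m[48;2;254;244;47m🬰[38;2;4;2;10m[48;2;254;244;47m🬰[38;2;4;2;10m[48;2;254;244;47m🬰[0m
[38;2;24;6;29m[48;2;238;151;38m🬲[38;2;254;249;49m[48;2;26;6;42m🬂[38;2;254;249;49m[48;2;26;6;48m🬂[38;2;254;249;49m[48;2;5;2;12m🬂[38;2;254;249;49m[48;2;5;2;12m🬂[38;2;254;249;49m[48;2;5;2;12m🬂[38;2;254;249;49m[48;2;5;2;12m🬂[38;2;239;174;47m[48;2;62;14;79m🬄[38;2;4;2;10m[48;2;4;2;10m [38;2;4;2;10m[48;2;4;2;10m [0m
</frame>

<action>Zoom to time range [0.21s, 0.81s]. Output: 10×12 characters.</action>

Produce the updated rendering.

<frame>
[38;2;4;2;10m[48;2;4;2;10m [38;2;10;3;21m[48;2;4;2;10m▌[38;2;4;2;10m[48;2;4;2;10m [38;2;4;2;10m[48;2;4;2;10m [38;2;4;2;10m[48;2;4;2;10m [38;2;4;2;10m[48;2;4;2;10m [38;2;4;2;10m[48;2;4;2;10m [38;2;4;2;10m[48;2;4;2;10m [38;2;4;2;10m[48;2;4;2;10m [38;2;4;2;10m[48;2;4;2;10m [0m
[38;2;4;2;10m[48;2;4;2;10m [38;2;4;2;10m[48;2;11;3;21m▐[38;2;4;2;10m[48;2;4;2;10m [38;2;4;2;10m[48;2;4;2;10m [38;2;4;2;10m[48;2;4;2;10m [38;2;4;2;10m[48;2;4;2;10m [38;2;4;2;10m[48;2;4;2;10m [38;2;4;2;10m[48;2;4;2;10m [38;2;4;2;10m[48;2;4;2;10m [38;2;4;2;10m[48;2;4;2;10m [0m
[38;2;4;2;10m[48;2;4;2;10m [38;2;4;2;10m[48;2;11;3;22m▐[38;2;4;2;10m[48;2;4;2;10m [38;2;4;2;10m[48;2;4;2;10m [38;2;4;2;10m[48;2;4;2;10m [38;2;4;2;10m[48;2;4;2;10m [38;2;4;2;10m[48;2;4;2;10m [38;2;4;2;10m[48;2;4;2;10m [38;2;4;2;10m[48;2;4;2;10m [38;2;4;2;10m[48;2;4;2;10m [0m
[38;2;4;2;10m[48;2;4;2;10m [38;2;4;2;10m[48;2;12;3;24m▐[38;2;4;2;10m[48;2;4;2;10m [38;2;4;2;10m[48;2;4;2;10m [38;2;4;2;10m[48;2;4;2;10m [38;2;4;2;10m[48;2;4;2;10m [38;2;4;2;10m[48;2;4;2;10m [38;2;4;2;10m[48;2;4;2;10m [38;2;4;2;10m[48;2;4;2;10m [38;2;4;2;10m[48;2;4;2;10m [0m
[38;2;4;2;10m[48;2;4;2;10m [38;2;4;2;10m[48;2;14;4;27m▐[38;2;4;2;10m[48;2;4;2;10m [38;2;4;2;10m[48;2;4;2;10m [38;2;4;2;10m[48;2;4;2;10m [38;2;4;2;10m[48;2;4;2;10m [38;2;4;2;10m[48;2;4;2;10m [38;2;4;2;10m[48;2;4;2;10m [38;2;4;2;10m[48;2;4;2;10m [38;2;4;2;10m[48;2;4;2;10m [0m
[38;2;4;2;10m[48;2;4;2;10m [38;2;4;2;10m[48;2;17;4;32m▐[38;2;4;2;10m[48;2;4;2;10m [38;2;4;2;10m[48;2;4;2;10m [38;2;4;2;10m[48;2;4;2;10m [38;2;4;2;10m[48;2;4;2;10m [38;2;4;2;10m[48;2;4;2;10m [38;2;4;2;10m[48;2;4;2;10m [38;2;4;2;10m[48;2;4;2;10m [38;2;4;2;10m[48;2;4;2;10m [0m
[38;2;4;2;10m[48;2;4;2;10m [38;2;4;2;10m[48;2;22;5;41m▐[38;2;4;2;10m[48;2;4;2;10m [38;2;4;2;10m[48;2;4;2;10m [38;2;4;2;10m[48;2;4;2;10m [38;2;4;2;10m[48;2;4;2;10m [38;2;4;2;10m[48;2;4;2;10m [38;2;4;2;10m[48;2;4;2;10m [38;2;4;2;10m[48;2;4;2;10m [38;2;4;2;10m[48;2;4;2;10m [0m
[38;2;4;2;10m[48;2;4;2;10m [38;2;4;2;10m[48;2;35;8;62m▐[38;2;4;2;10m[48;2;4;2;10m [38;2;4;2;10m[48;2;4;2;10m [38;2;4;2;10m[48;2;4;2;10m [38;2;4;2;10m[48;2;4;2;10m [38;2;4;2;10m[48;2;4;2;10m [38;2;4;2;10m[48;2;4;2;10m [38;2;4;2;10m[48;2;4;2;10m [38;2;4;2;10m[48;2;4;2;10m [0m
[38;2;4;2;10m[48;2;4;2;10m [38;2;50;12;48m[48;2;254;239;45m🬎[38;2;4;2;10m[48;2;254;244;47m🬎[38;2;4;2;10m[48;2;254;244;47m🬎[38;2;4;2;10m[48;2;254;244;47m🬎[38;2;4;2;10m[48;2;254;244;47m🬎[38;2;4;2;10m[48;2;254;244;47m🬎[38;2;4;2;10m[48;2;254;244;47m🬎[38;2;4;2;10m[48;2;254;244;47m🬎[38;2;4;2;10m[48;2;254;244;47m🬎[0m
[38;2;4;2;10m[48;2;4;2;10m [38;2;251;181;21m[48;2;58;15;48m🬂[38;2;251;177;20m[48;2;4;2;10m🬂[38;2;251;177;20m[48;2;4;2;10m🬂[38;2;251;177;20m[48;2;4;2;10m🬂[38;2;251;177;20m[48;2;4;2;10m🬂[38;2;251;177;20m[48;2;4;2;10m🬂[38;2;251;177;20m[48;2;4;2;10m🬂[38;2;251;177;20m[48;2;4;2;10m🬂[38;2;251;177;20m[48;2;4;2;10m🬂[0m
[38;2;7;2;15m[48;2;254;249;49m🬰[38;2;26;6;46m[48;2;254;249;49m🬰[38;2;7;2;15m[48;2;254;249;49m🬰[38;2;7;2;15m[48;2;254;249;49m🬰[38;2;7;2;15m[48;2;254;249;49m🬰[38;2;7;2;15m[48;2;254;249;49m🬰[38;2;7;2;15m[48;2;254;249;49m🬰[38;2;7;2;15m[48;2;254;249;49m🬰[38;2;7;2;15m[48;2;254;249;49m🬰[38;2;7;2;15m[48;2;254;249;49m🬰[0m
[38;2;4;2;10m[48;2;4;2;10m [38;2;35;8;63m[48;2;4;2;10m▌[38;2;4;2;10m[48;2;4;2;10m [38;2;4;2;10m[48;2;4;2;10m [38;2;4;2;10m[48;2;4;2;10m [38;2;4;2;10m[48;2;4;2;10m [38;2;4;2;10m[48;2;4;2;10m [38;2;4;2;10m[48;2;4;2;10m [38;2;4;2;10m[48;2;4;2;10m [38;2;4;2;10m[48;2;4;2;10m [0m
</frame>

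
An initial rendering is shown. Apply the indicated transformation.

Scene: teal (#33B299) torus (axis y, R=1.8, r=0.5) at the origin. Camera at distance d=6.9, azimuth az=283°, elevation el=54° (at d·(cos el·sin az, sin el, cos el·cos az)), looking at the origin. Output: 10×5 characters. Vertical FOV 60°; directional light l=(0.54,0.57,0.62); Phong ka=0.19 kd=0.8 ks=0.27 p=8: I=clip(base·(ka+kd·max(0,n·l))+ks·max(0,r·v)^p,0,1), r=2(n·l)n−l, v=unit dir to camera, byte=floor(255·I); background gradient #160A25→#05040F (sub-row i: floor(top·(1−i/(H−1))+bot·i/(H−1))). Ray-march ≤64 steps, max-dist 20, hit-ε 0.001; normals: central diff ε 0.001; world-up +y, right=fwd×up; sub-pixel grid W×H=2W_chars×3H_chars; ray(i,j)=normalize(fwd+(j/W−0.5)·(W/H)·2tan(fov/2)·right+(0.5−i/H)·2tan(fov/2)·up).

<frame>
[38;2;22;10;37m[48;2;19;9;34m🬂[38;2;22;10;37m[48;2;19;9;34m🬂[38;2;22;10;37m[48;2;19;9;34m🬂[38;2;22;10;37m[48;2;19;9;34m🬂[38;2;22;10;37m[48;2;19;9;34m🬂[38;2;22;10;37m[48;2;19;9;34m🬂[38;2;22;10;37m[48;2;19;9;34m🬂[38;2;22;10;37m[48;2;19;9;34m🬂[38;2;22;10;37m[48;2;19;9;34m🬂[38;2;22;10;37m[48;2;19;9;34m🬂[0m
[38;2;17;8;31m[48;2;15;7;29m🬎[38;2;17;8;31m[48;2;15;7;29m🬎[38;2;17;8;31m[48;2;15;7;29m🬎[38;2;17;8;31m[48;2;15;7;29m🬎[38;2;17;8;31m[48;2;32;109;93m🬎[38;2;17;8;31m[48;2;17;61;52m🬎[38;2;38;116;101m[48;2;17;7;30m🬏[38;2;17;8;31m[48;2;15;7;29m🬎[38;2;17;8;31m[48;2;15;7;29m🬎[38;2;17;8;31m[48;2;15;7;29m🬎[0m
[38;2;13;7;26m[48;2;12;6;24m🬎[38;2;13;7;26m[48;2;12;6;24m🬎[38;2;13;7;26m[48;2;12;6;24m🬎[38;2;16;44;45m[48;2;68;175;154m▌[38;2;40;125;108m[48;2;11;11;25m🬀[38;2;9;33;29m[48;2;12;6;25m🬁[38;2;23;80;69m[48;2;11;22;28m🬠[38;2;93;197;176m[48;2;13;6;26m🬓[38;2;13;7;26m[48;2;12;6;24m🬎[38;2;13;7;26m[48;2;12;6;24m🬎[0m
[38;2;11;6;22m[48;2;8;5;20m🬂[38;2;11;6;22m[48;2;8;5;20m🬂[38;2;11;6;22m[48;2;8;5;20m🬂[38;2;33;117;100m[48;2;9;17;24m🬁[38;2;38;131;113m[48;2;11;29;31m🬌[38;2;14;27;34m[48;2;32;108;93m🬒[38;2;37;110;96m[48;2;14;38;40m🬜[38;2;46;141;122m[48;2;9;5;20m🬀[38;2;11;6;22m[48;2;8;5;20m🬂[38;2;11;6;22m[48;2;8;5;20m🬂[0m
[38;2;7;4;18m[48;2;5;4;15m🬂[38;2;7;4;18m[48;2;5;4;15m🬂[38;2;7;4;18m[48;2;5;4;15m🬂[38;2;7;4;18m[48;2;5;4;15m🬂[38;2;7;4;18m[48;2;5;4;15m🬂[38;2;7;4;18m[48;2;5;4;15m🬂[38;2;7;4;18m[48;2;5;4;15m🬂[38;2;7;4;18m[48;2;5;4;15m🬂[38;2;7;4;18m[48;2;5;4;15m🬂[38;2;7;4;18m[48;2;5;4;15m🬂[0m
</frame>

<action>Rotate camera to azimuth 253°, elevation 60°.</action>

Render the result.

<frame>
[38;2;22;10;37m[48;2;19;9;34m🬂[38;2;22;10;37m[48;2;19;9;34m🬂[38;2;22;10;37m[48;2;19;9;34m🬂[38;2;22;10;37m[48;2;19;9;34m🬂[38;2;22;10;37m[48;2;19;9;34m🬂[38;2;22;10;37m[48;2;19;9;34m🬂[38;2;22;10;37m[48;2;19;9;34m🬂[38;2;22;10;37m[48;2;19;9;34m🬂[38;2;22;10;37m[48;2;19;9;34m🬂[38;2;22;10;37m[48;2;19;9;34m🬂[0m
[38;2;17;8;31m[48;2;15;7;29m🬎[38;2;17;8;31m[48;2;15;7;29m🬎[38;2;17;8;31m[48;2;15;7;29m🬎[38;2;17;8;31m[48;2;15;7;29m🬎[38;2;17;17;34m[48;2;45;121;106m🬬[38;2;17;8;31m[48;2;9;33;29m🬎[38;2;34;98;86m[48;2;17;7;30m🬏[38;2;17;8;31m[48;2;15;7;29m🬎[38;2;17;8;31m[48;2;15;7;29m🬎[38;2;17;8;31m[48;2;15;7;29m🬎[0m
[38;2;13;7;26m[48;2;12;6;24m🬎[38;2;13;7;26m[48;2;12;6;24m🬎[38;2;13;7;26m[48;2;12;6;24m🬎[38;2;19;54;53m[48;2;80;176;157m▌[38;2;18;64;55m[48;2;12;6;25m🬀[38;2;13;7;26m[48;2;12;6;24m🬎[38;2;25;83;73m[48;2;11;15;26m▐[38;2;57;147;130m[48;2;13;6;26m🬓[38;2;13;7;26m[48;2;12;6;24m🬎[38;2;13;7;26m[48;2;12;6;24m🬎[0m
[38;2;11;6;22m[48;2;8;5;20m🬂[38;2;11;6;22m[48;2;8;5;20m🬂[38;2;11;6;22m[48;2;8;5;20m🬂[38;2;50;140;122m[48;2;9;20;26m🬁[38;2;12;32;33m[48;2;54;160;140m🬯[38;2;15;38;41m[48;2;52;158;137m🬰[38;2;39;114;99m[48;2;11;27;30m🬎[38;2;28;99;85m[48;2;9;5;20m🬀[38;2;11;6;22m[48;2;8;5;20m🬂[38;2;11;6;22m[48;2;8;5;20m🬂[0m
[38;2;7;4;18m[48;2;5;4;15m🬂[38;2;7;4;18m[48;2;5;4;15m🬂[38;2;7;4;18m[48;2;5;4;15m🬂[38;2;7;4;18m[48;2;5;4;15m🬂[38;2;7;4;18m[48;2;5;4;15m🬂[38;2;9;33;29m[48;2;5;4;16m🬀[38;2;7;4;18m[48;2;5;4;15m🬂[38;2;7;4;18m[48;2;5;4;15m🬂[38;2;7;4;18m[48;2;5;4;15m🬂[38;2;7;4;18m[48;2;5;4;15m🬂[0m
</frame>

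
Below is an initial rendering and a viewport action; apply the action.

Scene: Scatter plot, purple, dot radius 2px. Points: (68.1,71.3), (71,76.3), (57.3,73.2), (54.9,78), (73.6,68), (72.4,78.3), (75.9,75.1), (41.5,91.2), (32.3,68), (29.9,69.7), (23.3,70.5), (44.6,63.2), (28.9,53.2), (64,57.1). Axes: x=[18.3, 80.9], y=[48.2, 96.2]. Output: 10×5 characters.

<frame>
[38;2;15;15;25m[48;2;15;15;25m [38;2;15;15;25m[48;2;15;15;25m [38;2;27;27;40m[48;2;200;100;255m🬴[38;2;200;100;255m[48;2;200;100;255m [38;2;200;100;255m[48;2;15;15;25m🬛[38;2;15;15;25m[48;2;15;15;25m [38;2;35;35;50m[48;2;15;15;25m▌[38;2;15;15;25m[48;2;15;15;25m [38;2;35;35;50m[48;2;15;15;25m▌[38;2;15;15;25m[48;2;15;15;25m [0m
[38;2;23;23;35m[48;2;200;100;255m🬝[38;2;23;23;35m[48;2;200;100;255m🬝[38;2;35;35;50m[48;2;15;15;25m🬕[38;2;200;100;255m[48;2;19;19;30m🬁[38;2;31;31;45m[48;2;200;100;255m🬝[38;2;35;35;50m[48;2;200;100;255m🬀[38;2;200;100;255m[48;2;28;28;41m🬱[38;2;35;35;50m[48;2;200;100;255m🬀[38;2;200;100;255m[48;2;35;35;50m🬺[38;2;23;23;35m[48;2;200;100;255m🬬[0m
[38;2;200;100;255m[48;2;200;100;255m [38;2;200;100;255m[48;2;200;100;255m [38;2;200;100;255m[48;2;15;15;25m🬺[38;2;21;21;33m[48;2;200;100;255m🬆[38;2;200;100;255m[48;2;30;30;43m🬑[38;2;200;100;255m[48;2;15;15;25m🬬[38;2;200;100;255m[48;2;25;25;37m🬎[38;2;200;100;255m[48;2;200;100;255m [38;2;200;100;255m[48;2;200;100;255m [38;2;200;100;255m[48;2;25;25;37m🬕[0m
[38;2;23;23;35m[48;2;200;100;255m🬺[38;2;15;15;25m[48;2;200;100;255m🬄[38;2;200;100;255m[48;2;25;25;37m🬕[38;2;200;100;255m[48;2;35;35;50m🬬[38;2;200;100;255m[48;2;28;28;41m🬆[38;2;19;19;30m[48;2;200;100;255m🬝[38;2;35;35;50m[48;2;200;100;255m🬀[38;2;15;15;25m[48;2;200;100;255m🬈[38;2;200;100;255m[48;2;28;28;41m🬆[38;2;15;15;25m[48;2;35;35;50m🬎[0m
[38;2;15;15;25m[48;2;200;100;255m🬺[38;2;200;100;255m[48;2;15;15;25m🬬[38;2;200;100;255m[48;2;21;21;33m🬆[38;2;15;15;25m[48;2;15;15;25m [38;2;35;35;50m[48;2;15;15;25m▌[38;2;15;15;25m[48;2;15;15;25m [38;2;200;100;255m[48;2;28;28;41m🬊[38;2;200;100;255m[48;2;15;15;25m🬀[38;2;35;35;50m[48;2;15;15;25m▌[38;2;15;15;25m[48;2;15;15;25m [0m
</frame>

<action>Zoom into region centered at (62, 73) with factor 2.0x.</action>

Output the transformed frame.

<frame>
[38;2;15;15;25m[48;2;15;15;25m [38;2;15;15;25m[48;2;15;15;25m [38;2;27;27;40m[48;2;200;100;255m🬝[38;2;15;15;25m[48;2;15;15;25m [38;2;35;35;50m[48;2;15;15;25m▌[38;2;15;15;25m[48;2;15;15;25m [38;2;35;35;50m[48;2;15;15;25m▌[38;2;15;15;25m[48;2;200;100;255m🬆[38;2;23;23;35m[48;2;200;100;255m🬬[38;2;15;15;25m[48;2;15;15;25m [0m
[38;2;35;35;50m[48;2;15;15;25m🬂[38;2;23;23;35m[48;2;200;100;255m🬴[38;2;200;100;255m[48;2;200;100;255m [38;2;200;100;255m[48;2;35;35;50m🬺[38;2;35;35;50m[48;2;15;15;25m🬕[38;2;35;35;50m[48;2;15;15;25m🬂[38;2;35;35;50m[48;2;200;100;255m🬄[38;2;200;100;255m[48;2;200;100;255m [38;2;200;100;255m[48;2;200;100;255m [38;2;200;100;255m[48;2;28;28;41m🬱[0m
[38;2;15;15;25m[48;2;35;35;50m🬰[38;2;15;15;25m[48;2;35;35;50m🬰[38;2;200;100;255m[48;2;28;28;41m🬊[38;2;200;100;255m[48;2;15;15;25m🬝[38;2;200;100;255m[48;2;27;27;40m🬀[38;2;19;19;30m[48;2;200;100;255m🬴[38;2;200;100;255m[48;2;200;100;255m [38;2;200;100;255m[48;2;200;100;255m [38;2;200;100;255m[48;2;200;100;255m [38;2;200;100;255m[48;2;23;23;35m🬀[0m
[38;2;15;15;25m[48;2;35;35;50m🬎[38;2;15;15;25m[48;2;35;35;50m🬎[38;2;35;35;50m[48;2;15;15;25m🬲[38;2;15;15;25m[48;2;35;35;50m🬎[38;2;35;35;50m[48;2;15;15;25m🬲[38;2;15;15;25m[48;2;35;35;50m🬎[38;2;200;100;255m[48;2;31;31;45m🬁[38;2;200;100;255m[48;2;28;28;41m🬊[38;2;200;100;255m[48;2;35;35;50m🬝[38;2;200;100;255m[48;2;23;23;35m🬀[0m
[38;2;15;15;25m[48;2;15;15;25m [38;2;15;15;25m[48;2;15;15;25m [38;2;35;35;50m[48;2;15;15;25m▌[38;2;15;15;25m[48;2;15;15;25m [38;2;35;35;50m[48;2;15;15;25m▌[38;2;15;15;25m[48;2;15;15;25m [38;2;35;35;50m[48;2;15;15;25m▌[38;2;15;15;25m[48;2;15;15;25m [38;2;35;35;50m[48;2;15;15;25m▌[38;2;15;15;25m[48;2;15;15;25m [0m
</frame>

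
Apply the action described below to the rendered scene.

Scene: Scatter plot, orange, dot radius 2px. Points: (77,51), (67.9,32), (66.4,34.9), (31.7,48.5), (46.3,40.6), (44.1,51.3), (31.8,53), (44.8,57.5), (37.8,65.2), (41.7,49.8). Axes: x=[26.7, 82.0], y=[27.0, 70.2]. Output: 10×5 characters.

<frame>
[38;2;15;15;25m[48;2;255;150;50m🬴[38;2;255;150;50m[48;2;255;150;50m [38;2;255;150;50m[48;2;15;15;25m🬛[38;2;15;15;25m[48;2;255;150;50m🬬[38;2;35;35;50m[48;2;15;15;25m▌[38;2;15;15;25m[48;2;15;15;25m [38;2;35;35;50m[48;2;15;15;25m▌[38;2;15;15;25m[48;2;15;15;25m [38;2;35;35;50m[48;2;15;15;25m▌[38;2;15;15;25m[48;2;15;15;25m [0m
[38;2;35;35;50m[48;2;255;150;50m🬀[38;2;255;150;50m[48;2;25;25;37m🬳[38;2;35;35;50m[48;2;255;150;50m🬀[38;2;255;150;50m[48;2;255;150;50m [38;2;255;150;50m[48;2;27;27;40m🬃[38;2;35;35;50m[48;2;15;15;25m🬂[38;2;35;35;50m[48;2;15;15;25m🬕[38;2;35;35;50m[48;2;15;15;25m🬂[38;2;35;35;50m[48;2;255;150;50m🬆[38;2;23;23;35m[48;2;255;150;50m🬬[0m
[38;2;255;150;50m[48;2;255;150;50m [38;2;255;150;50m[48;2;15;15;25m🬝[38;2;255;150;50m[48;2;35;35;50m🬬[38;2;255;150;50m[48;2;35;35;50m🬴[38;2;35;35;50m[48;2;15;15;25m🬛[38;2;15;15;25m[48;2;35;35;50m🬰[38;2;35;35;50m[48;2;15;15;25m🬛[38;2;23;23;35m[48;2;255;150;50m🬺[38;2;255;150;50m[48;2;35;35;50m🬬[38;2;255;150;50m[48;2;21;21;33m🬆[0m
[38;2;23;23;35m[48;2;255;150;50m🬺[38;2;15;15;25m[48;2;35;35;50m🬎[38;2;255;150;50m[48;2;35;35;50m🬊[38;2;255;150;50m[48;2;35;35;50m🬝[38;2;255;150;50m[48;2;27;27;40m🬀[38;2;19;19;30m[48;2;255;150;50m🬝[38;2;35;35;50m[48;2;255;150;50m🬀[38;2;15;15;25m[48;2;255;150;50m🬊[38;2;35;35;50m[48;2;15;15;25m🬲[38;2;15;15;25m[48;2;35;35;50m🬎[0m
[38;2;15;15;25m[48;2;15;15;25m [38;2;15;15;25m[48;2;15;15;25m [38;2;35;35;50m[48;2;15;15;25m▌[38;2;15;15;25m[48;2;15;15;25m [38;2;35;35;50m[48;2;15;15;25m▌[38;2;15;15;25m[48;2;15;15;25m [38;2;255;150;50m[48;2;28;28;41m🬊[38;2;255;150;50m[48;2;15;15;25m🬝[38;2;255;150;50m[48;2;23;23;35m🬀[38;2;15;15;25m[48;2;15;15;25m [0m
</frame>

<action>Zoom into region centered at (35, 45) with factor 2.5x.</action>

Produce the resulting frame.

<frame>
[38;2;15;15;25m[48;2;15;15;25m [38;2;15;15;25m[48;2;15;15;25m [38;2;255;150;50m[48;2;28;28;41m🬊[38;2;255;150;50m[48;2;15;15;25m🬝[38;2;255;150;50m[48;2;23;23;35m🬀[38;2;15;15;25m[48;2;15;15;25m [38;2;35;35;50m[48;2;15;15;25m▌[38;2;15;15;25m[48;2;255;150;50m🬆[38;2;255;150;50m[48;2;255;150;50m [38;2;255;150;50m[48;2;15;15;25m🬛[0m
[38;2;35;35;50m[48;2;15;15;25m🬂[38;2;35;35;50m[48;2;15;15;25m🬂[38;2;35;35;50m[48;2;255;150;50m🬐[38;2;255;150;50m[48;2;255;150;50m [38;2;255;150;50m[48;2;27;27;40m🬃[38;2;35;35;50m[48;2;15;15;25m🬂[38;2;255;150;50m[48;2;27;27;40m🬁[38;2;255;150;50m[48;2;15;15;25m🬬[38;2;255;150;50m[48;2;21;21;33m🬆[38;2;35;35;50m[48;2;15;15;25m🬂[0m
[38;2;15;15;25m[48;2;35;35;50m🬰[38;2;15;15;25m[48;2;35;35;50m🬰[38;2;35;35;50m[48;2;15;15;25m🬛[38;2;255;150;50m[48;2;23;23;35m🬀[38;2;35;35;50m[48;2;15;15;25m🬛[38;2;15;15;25m[48;2;35;35;50m🬰[38;2;35;35;50m[48;2;15;15;25m🬛[38;2;15;15;25m[48;2;35;35;50m🬰[38;2;35;35;50m[48;2;15;15;25m🬛[38;2;23;23;35m[48;2;255;150;50m🬝[0m
[38;2;15;15;25m[48;2;35;35;50m🬎[38;2;15;15;25m[48;2;35;35;50m🬎[38;2;35;35;50m[48;2;15;15;25m🬲[38;2;15;15;25m[48;2;35;35;50m🬎[38;2;35;35;50m[48;2;15;15;25m🬲[38;2;15;15;25m[48;2;35;35;50m🬎[38;2;35;35;50m[48;2;15;15;25m🬲[38;2;15;15;25m[48;2;35;35;50m🬎[38;2;31;31;45m[48;2;255;150;50m🬴[38;2;255;150;50m[48;2;255;150;50m [0m
[38;2;15;15;25m[48;2;15;15;25m [38;2;15;15;25m[48;2;15;15;25m [38;2;35;35;50m[48;2;15;15;25m▌[38;2;15;15;25m[48;2;15;15;25m [38;2;35;35;50m[48;2;15;15;25m▌[38;2;15;15;25m[48;2;15;15;25m [38;2;35;35;50m[48;2;15;15;25m▌[38;2;15;15;25m[48;2;15;15;25m [38;2;35;35;50m[48;2;15;15;25m▌[38;2;15;15;25m[48;2;255;150;50m🬺[0m
</frame>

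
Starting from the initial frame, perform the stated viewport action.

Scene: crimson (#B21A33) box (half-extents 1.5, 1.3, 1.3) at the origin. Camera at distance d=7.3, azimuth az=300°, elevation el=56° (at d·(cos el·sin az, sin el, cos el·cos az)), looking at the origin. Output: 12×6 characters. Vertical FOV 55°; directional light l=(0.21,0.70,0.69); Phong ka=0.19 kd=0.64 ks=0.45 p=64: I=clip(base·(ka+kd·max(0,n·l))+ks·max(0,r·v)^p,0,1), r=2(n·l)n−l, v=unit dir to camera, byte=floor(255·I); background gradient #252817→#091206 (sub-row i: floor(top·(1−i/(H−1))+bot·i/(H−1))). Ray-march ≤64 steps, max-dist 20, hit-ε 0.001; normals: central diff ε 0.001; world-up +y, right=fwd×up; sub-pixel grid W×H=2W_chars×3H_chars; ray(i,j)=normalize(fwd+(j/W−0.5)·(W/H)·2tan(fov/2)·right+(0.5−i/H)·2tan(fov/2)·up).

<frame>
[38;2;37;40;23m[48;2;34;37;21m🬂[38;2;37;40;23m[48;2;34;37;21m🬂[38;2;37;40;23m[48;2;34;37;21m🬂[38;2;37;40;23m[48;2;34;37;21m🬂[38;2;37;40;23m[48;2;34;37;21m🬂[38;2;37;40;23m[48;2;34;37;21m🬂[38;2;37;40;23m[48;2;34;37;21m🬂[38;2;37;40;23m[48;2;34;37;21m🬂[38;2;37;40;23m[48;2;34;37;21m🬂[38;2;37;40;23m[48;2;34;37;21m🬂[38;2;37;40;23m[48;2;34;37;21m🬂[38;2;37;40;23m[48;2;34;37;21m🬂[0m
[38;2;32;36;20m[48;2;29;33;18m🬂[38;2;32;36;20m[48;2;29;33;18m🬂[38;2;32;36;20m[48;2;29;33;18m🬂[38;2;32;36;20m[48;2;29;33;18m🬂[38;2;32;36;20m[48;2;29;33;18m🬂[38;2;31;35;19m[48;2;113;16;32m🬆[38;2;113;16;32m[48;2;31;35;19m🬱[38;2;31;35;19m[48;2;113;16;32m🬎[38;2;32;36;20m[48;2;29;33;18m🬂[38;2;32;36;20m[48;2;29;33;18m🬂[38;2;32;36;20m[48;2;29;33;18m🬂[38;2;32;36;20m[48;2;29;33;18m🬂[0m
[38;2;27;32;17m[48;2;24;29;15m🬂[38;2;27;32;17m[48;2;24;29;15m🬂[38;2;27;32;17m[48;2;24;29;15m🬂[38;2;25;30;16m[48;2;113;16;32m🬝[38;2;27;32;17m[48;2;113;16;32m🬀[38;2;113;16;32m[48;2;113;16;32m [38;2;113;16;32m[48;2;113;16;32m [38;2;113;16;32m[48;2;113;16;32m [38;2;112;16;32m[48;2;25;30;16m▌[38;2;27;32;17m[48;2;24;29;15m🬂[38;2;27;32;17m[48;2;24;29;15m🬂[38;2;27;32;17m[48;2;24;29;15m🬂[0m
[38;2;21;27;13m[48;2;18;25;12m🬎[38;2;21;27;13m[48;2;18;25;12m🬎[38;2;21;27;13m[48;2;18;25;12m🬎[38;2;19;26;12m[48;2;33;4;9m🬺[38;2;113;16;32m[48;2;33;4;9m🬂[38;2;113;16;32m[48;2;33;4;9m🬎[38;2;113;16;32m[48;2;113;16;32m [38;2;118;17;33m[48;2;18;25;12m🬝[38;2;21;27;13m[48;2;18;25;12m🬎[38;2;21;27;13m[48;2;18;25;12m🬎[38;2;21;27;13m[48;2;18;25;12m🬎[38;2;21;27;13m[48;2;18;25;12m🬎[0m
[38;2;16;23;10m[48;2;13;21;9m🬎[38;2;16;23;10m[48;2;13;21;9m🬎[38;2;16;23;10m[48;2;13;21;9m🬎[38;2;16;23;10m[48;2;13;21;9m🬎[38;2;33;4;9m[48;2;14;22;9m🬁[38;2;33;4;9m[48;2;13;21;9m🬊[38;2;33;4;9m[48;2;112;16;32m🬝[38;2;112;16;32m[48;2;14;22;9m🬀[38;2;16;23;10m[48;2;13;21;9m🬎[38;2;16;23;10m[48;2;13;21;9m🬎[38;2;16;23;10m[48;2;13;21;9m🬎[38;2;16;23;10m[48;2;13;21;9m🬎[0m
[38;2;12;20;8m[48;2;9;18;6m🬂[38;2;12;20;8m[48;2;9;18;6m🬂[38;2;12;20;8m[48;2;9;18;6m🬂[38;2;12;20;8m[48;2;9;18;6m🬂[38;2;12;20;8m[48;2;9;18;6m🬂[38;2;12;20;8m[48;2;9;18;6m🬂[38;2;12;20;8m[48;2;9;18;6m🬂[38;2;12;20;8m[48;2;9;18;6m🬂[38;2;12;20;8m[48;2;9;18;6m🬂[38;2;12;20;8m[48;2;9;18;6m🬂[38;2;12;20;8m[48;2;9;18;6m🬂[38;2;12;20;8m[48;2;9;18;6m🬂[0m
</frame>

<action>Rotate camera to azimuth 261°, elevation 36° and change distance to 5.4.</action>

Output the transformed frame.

<frame>
[38;2;37;40;23m[48;2;34;37;21m🬂[38;2;37;40;23m[48;2;34;37;21m🬂[38;2;37;40;23m[48;2;34;37;21m🬂[38;2;37;40;23m[48;2;34;37;21m🬂[38;2;37;40;23m[48;2;34;37;21m🬂[38;2;37;40;23m[48;2;34;37;21m🬂[38;2;37;40;23m[48;2;34;37;21m🬂[38;2;37;40;23m[48;2;34;37;21m🬂[38;2;37;40;23m[48;2;34;37;21m🬂[38;2;37;40;23m[48;2;34;37;21m🬂[38;2;37;40;23m[48;2;34;37;21m🬂[38;2;37;40;23m[48;2;34;37;21m🬂[0m
[38;2;32;36;20m[48;2;29;33;18m🬂[38;2;32;36;20m[48;2;29;33;18m🬂[38;2;32;36;20m[48;2;29;33;18m🬂[38;2;32;36;20m[48;2;29;33;18m🬂[38;2;32;36;20m[48;2;113;16;32m🬂[38;2;32;36;20m[48;2;113;16;32m🬂[38;2;32;36;20m[48;2;113;16;32m🬂[38;2;32;36;20m[48;2;113;16;32m🬂[38;2;113;16;32m[48;2;30;34;18m🬏[38;2;32;36;20m[48;2;29;33;18m🬂[38;2;32;36;20m[48;2;29;33;18m🬂[38;2;32;36;20m[48;2;29;33;18m🬂[0m
[38;2;27;32;17m[48;2;24;29;15m🬂[38;2;27;32;17m[48;2;24;29;15m🬂[38;2;27;32;17m[48;2;24;29;15m🬂[38;2;113;16;32m[48;2;25;30;16m▐[38;2;113;16;32m[48;2;113;16;32m [38;2;113;16;32m[48;2;113;16;32m [38;2;113;16;32m[48;2;113;16;32m [38;2;113;16;32m[48;2;33;4;9m🬝[38;2;113;16;32m[48;2;33;4;9m🬎[38;2;113;16;32m[48;2;29;20;13m🬃[38;2;27;32;17m[48;2;24;29;15m🬂[38;2;27;32;17m[48;2;24;29;15m🬂[0m
[38;2;21;27;13m[48;2;18;25;12m🬎[38;2;21;27;13m[48;2;18;25;12m🬎[38;2;21;27;13m[48;2;18;25;12m🬎[38;2;20;26;13m[48;2;33;4;9m▌[38;2;33;4;9m[48;2;33;4;9m [38;2;33;4;9m[48;2;33;4;9m [38;2;33;4;9m[48;2;33;4;9m [38;2;33;4;9m[48;2;33;4;9m [38;2;33;4;9m[48;2;33;4;9m [38;2;33;4;9m[48;2;20;26;13m▌[38;2;21;27;13m[48;2;18;25;12m🬎[38;2;21;27;13m[48;2;18;25;12m🬎[0m
[38;2;16;23;10m[48;2;13;21;9m🬎[38;2;16;23;10m[48;2;13;21;9m🬎[38;2;16;23;10m[48;2;13;21;9m🬎[38;2;16;23;10m[48;2;13;21;9m🬎[38;2;33;4;9m[48;2;33;4;9m [38;2;33;4;9m[48;2;33;4;9m [38;2;33;4;9m[48;2;33;4;9m [38;2;33;4;9m[48;2;33;4;9m [38;2;33;4;9m[48;2;33;4;9m [38;2;33;4;9m[48;2;14;22;9m🬀[38;2;16;23;10m[48;2;13;21;9m🬎[38;2;16;23;10m[48;2;13;21;9m🬎[0m
[38;2;12;20;8m[48;2;9;18;6m🬂[38;2;12;20;8m[48;2;9;18;6m🬂[38;2;12;20;8m[48;2;9;18;6m🬂[38;2;12;20;8m[48;2;9;18;6m🬂[38;2;33;4;9m[48;2;9;18;6m🬊[38;2;33;4;9m[48;2;9;18;6m🬆[38;2;33;4;9m[48;2;9;18;6m🬂[38;2;33;4;9m[48;2;9;18;6m🬂[38;2;33;4;9m[48;2;9;18;6m🬂[38;2;12;20;8m[48;2;9;18;6m🬂[38;2;12;20;8m[48;2;9;18;6m🬂[38;2;12;20;8m[48;2;9;18;6m🬂[0m
</frame>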